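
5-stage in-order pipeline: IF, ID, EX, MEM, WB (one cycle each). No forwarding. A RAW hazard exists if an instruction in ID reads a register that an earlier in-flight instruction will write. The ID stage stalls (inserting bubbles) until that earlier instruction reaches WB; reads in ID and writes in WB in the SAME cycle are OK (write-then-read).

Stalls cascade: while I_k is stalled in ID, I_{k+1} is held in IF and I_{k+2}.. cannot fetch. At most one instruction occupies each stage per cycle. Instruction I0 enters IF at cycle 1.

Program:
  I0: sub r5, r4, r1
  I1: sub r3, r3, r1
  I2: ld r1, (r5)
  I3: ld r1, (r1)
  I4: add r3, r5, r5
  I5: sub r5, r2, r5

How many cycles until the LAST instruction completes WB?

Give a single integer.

I0 sub r5 <- r4,r1: IF@1 ID@2 stall=0 (-) EX@3 MEM@4 WB@5
I1 sub r3 <- r3,r1: IF@2 ID@3 stall=0 (-) EX@4 MEM@5 WB@6
I2 ld r1 <- r5: IF@3 ID@4 stall=1 (RAW on I0.r5 (WB@5)) EX@6 MEM@7 WB@8
I3 ld r1 <- r1: IF@4 ID@6 stall=2 (RAW on I2.r1 (WB@8)) EX@9 MEM@10 WB@11
I4 add r3 <- r5,r5: IF@6 ID@9 stall=0 (-) EX@10 MEM@11 WB@12
I5 sub r5 <- r2,r5: IF@9 ID@10 stall=0 (-) EX@11 MEM@12 WB@13

Answer: 13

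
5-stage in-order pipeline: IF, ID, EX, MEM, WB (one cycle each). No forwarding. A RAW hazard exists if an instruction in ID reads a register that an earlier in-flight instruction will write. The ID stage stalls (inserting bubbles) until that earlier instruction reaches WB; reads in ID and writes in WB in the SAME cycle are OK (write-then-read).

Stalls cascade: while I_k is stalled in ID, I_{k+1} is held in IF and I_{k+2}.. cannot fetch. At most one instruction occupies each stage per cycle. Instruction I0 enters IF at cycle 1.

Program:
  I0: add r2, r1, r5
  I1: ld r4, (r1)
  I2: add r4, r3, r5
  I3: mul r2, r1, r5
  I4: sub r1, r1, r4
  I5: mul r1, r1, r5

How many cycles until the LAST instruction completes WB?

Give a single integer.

I0 add r2 <- r1,r5: IF@1 ID@2 stall=0 (-) EX@3 MEM@4 WB@5
I1 ld r4 <- r1: IF@2 ID@3 stall=0 (-) EX@4 MEM@5 WB@6
I2 add r4 <- r3,r5: IF@3 ID@4 stall=0 (-) EX@5 MEM@6 WB@7
I3 mul r2 <- r1,r5: IF@4 ID@5 stall=0 (-) EX@6 MEM@7 WB@8
I4 sub r1 <- r1,r4: IF@5 ID@6 stall=1 (RAW on I2.r4 (WB@7)) EX@8 MEM@9 WB@10
I5 mul r1 <- r1,r5: IF@6 ID@8 stall=2 (RAW on I4.r1 (WB@10)) EX@11 MEM@12 WB@13

Answer: 13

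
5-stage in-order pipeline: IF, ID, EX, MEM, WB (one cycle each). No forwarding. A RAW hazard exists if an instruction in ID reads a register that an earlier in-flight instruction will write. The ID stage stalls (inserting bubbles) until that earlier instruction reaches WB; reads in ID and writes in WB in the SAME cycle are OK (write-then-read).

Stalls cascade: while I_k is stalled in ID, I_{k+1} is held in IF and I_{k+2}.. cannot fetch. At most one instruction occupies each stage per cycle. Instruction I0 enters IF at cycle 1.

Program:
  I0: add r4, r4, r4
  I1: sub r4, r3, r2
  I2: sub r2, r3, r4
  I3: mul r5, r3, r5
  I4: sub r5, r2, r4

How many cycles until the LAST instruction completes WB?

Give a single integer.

I0 add r4 <- r4,r4: IF@1 ID@2 stall=0 (-) EX@3 MEM@4 WB@5
I1 sub r4 <- r3,r2: IF@2 ID@3 stall=0 (-) EX@4 MEM@5 WB@6
I2 sub r2 <- r3,r4: IF@3 ID@4 stall=2 (RAW on I1.r4 (WB@6)) EX@7 MEM@8 WB@9
I3 mul r5 <- r3,r5: IF@4 ID@7 stall=0 (-) EX@8 MEM@9 WB@10
I4 sub r5 <- r2,r4: IF@7 ID@8 stall=1 (RAW on I2.r2 (WB@9)) EX@10 MEM@11 WB@12

Answer: 12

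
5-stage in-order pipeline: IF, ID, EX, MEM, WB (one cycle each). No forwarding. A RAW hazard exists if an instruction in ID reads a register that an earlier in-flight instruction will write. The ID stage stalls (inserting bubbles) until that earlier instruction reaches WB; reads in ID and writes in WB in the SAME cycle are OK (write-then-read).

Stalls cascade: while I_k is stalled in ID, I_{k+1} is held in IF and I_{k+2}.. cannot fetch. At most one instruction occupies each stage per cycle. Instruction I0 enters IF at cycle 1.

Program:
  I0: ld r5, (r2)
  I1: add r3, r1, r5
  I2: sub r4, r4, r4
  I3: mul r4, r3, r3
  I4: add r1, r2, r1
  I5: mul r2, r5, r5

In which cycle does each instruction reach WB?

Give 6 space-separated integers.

I0 ld r5 <- r2: IF@1 ID@2 stall=0 (-) EX@3 MEM@4 WB@5
I1 add r3 <- r1,r5: IF@2 ID@3 stall=2 (RAW on I0.r5 (WB@5)) EX@6 MEM@7 WB@8
I2 sub r4 <- r4,r4: IF@3 ID@6 stall=0 (-) EX@7 MEM@8 WB@9
I3 mul r4 <- r3,r3: IF@6 ID@7 stall=1 (RAW on I1.r3 (WB@8)) EX@9 MEM@10 WB@11
I4 add r1 <- r2,r1: IF@7 ID@9 stall=0 (-) EX@10 MEM@11 WB@12
I5 mul r2 <- r5,r5: IF@9 ID@10 stall=0 (-) EX@11 MEM@12 WB@13

Answer: 5 8 9 11 12 13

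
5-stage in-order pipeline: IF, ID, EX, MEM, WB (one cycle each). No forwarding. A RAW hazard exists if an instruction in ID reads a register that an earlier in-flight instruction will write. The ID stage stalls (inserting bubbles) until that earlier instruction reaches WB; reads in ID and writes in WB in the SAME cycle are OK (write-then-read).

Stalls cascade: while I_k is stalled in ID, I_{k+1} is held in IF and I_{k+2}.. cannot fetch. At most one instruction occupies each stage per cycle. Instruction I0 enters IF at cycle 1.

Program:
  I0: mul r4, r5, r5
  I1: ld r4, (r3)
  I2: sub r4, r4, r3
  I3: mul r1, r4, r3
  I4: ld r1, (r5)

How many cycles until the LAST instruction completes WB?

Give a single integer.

I0 mul r4 <- r5,r5: IF@1 ID@2 stall=0 (-) EX@3 MEM@4 WB@5
I1 ld r4 <- r3: IF@2 ID@3 stall=0 (-) EX@4 MEM@5 WB@6
I2 sub r4 <- r4,r3: IF@3 ID@4 stall=2 (RAW on I1.r4 (WB@6)) EX@7 MEM@8 WB@9
I3 mul r1 <- r4,r3: IF@4 ID@7 stall=2 (RAW on I2.r4 (WB@9)) EX@10 MEM@11 WB@12
I4 ld r1 <- r5: IF@7 ID@10 stall=0 (-) EX@11 MEM@12 WB@13

Answer: 13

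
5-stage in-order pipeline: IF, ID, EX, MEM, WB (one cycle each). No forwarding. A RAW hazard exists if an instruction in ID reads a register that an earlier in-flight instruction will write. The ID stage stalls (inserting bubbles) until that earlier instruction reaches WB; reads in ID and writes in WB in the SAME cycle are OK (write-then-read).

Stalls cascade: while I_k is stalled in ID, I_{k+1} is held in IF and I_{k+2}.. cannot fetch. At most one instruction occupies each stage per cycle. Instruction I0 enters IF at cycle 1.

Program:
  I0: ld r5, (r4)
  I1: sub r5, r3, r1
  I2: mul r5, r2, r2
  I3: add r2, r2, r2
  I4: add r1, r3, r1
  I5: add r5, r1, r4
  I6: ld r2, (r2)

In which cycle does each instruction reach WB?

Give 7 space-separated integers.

Answer: 5 6 7 8 9 12 13

Derivation:
I0 ld r5 <- r4: IF@1 ID@2 stall=0 (-) EX@3 MEM@4 WB@5
I1 sub r5 <- r3,r1: IF@2 ID@3 stall=0 (-) EX@4 MEM@5 WB@6
I2 mul r5 <- r2,r2: IF@3 ID@4 stall=0 (-) EX@5 MEM@6 WB@7
I3 add r2 <- r2,r2: IF@4 ID@5 stall=0 (-) EX@6 MEM@7 WB@8
I4 add r1 <- r3,r1: IF@5 ID@6 stall=0 (-) EX@7 MEM@8 WB@9
I5 add r5 <- r1,r4: IF@6 ID@7 stall=2 (RAW on I4.r1 (WB@9)) EX@10 MEM@11 WB@12
I6 ld r2 <- r2: IF@7 ID@10 stall=0 (-) EX@11 MEM@12 WB@13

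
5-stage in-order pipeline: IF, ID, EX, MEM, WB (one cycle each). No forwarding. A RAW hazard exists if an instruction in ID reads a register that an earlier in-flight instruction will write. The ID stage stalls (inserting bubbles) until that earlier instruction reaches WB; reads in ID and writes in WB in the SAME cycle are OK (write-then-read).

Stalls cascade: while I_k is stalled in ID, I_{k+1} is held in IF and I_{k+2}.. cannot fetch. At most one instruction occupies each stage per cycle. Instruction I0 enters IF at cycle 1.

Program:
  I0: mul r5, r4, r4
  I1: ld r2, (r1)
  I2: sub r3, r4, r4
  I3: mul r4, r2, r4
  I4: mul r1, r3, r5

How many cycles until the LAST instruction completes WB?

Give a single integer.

Answer: 10

Derivation:
I0 mul r5 <- r4,r4: IF@1 ID@2 stall=0 (-) EX@3 MEM@4 WB@5
I1 ld r2 <- r1: IF@2 ID@3 stall=0 (-) EX@4 MEM@5 WB@6
I2 sub r3 <- r4,r4: IF@3 ID@4 stall=0 (-) EX@5 MEM@6 WB@7
I3 mul r4 <- r2,r4: IF@4 ID@5 stall=1 (RAW on I1.r2 (WB@6)) EX@7 MEM@8 WB@9
I4 mul r1 <- r3,r5: IF@5 ID@7 stall=0 (-) EX@8 MEM@9 WB@10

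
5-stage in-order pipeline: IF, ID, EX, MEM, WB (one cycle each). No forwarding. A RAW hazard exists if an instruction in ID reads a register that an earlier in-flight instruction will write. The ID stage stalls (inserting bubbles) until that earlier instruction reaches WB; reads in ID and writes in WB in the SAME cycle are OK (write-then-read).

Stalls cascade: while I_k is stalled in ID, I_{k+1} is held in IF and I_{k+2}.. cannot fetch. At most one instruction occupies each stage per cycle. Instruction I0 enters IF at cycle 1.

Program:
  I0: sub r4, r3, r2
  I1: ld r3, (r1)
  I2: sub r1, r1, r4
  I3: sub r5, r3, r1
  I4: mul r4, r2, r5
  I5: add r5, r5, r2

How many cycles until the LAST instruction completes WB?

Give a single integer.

Answer: 15

Derivation:
I0 sub r4 <- r3,r2: IF@1 ID@2 stall=0 (-) EX@3 MEM@4 WB@5
I1 ld r3 <- r1: IF@2 ID@3 stall=0 (-) EX@4 MEM@5 WB@6
I2 sub r1 <- r1,r4: IF@3 ID@4 stall=1 (RAW on I0.r4 (WB@5)) EX@6 MEM@7 WB@8
I3 sub r5 <- r3,r1: IF@4 ID@6 stall=2 (RAW on I2.r1 (WB@8)) EX@9 MEM@10 WB@11
I4 mul r4 <- r2,r5: IF@6 ID@9 stall=2 (RAW on I3.r5 (WB@11)) EX@12 MEM@13 WB@14
I5 add r5 <- r5,r2: IF@9 ID@12 stall=0 (-) EX@13 MEM@14 WB@15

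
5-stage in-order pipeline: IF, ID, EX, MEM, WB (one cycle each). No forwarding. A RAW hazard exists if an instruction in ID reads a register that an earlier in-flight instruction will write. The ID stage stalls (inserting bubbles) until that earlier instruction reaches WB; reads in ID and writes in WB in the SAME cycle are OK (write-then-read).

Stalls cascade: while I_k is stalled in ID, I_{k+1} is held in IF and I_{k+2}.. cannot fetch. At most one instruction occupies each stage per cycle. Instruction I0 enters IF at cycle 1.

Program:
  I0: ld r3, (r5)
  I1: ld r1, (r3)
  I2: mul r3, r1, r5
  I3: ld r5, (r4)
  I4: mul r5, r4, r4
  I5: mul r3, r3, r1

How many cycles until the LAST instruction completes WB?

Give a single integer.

I0 ld r3 <- r5: IF@1 ID@2 stall=0 (-) EX@3 MEM@4 WB@5
I1 ld r1 <- r3: IF@2 ID@3 stall=2 (RAW on I0.r3 (WB@5)) EX@6 MEM@7 WB@8
I2 mul r3 <- r1,r5: IF@3 ID@6 stall=2 (RAW on I1.r1 (WB@8)) EX@9 MEM@10 WB@11
I3 ld r5 <- r4: IF@6 ID@9 stall=0 (-) EX@10 MEM@11 WB@12
I4 mul r5 <- r4,r4: IF@9 ID@10 stall=0 (-) EX@11 MEM@12 WB@13
I5 mul r3 <- r3,r1: IF@10 ID@11 stall=0 (-) EX@12 MEM@13 WB@14

Answer: 14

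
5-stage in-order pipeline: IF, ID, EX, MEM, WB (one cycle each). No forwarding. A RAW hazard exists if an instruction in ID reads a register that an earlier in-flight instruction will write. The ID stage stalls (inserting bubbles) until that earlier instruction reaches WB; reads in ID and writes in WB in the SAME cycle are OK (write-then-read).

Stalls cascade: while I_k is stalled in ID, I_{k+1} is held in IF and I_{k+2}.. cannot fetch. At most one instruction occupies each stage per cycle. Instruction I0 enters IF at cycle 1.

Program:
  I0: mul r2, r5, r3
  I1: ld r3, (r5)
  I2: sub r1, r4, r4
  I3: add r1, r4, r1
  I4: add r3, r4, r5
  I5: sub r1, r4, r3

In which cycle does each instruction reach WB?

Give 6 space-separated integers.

Answer: 5 6 7 10 11 14

Derivation:
I0 mul r2 <- r5,r3: IF@1 ID@2 stall=0 (-) EX@3 MEM@4 WB@5
I1 ld r3 <- r5: IF@2 ID@3 stall=0 (-) EX@4 MEM@5 WB@6
I2 sub r1 <- r4,r4: IF@3 ID@4 stall=0 (-) EX@5 MEM@6 WB@7
I3 add r1 <- r4,r1: IF@4 ID@5 stall=2 (RAW on I2.r1 (WB@7)) EX@8 MEM@9 WB@10
I4 add r3 <- r4,r5: IF@5 ID@8 stall=0 (-) EX@9 MEM@10 WB@11
I5 sub r1 <- r4,r3: IF@8 ID@9 stall=2 (RAW on I4.r3 (WB@11)) EX@12 MEM@13 WB@14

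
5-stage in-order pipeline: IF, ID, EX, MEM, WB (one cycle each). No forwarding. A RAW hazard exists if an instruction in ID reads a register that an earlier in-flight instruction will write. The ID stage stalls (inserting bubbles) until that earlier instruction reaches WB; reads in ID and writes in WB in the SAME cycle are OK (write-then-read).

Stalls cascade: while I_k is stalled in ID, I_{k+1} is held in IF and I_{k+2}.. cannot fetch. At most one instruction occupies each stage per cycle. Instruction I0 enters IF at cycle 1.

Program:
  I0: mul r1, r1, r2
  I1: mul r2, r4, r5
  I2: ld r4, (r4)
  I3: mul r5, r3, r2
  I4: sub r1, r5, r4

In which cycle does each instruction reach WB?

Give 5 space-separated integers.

Answer: 5 6 7 9 12

Derivation:
I0 mul r1 <- r1,r2: IF@1 ID@2 stall=0 (-) EX@3 MEM@4 WB@5
I1 mul r2 <- r4,r5: IF@2 ID@3 stall=0 (-) EX@4 MEM@5 WB@6
I2 ld r4 <- r4: IF@3 ID@4 stall=0 (-) EX@5 MEM@6 WB@7
I3 mul r5 <- r3,r2: IF@4 ID@5 stall=1 (RAW on I1.r2 (WB@6)) EX@7 MEM@8 WB@9
I4 sub r1 <- r5,r4: IF@5 ID@7 stall=2 (RAW on I3.r5 (WB@9)) EX@10 MEM@11 WB@12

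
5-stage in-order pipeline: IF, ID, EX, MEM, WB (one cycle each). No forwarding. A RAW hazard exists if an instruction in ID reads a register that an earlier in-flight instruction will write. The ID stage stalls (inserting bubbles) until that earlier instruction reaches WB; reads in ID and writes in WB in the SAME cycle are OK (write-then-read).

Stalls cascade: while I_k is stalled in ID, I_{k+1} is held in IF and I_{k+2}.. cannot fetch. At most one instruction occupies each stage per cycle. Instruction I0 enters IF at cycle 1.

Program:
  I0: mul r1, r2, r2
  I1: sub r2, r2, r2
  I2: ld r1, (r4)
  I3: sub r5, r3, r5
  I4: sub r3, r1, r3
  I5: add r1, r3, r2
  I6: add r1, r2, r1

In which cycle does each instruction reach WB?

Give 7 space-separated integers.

Answer: 5 6 7 8 10 13 16

Derivation:
I0 mul r1 <- r2,r2: IF@1 ID@2 stall=0 (-) EX@3 MEM@4 WB@5
I1 sub r2 <- r2,r2: IF@2 ID@3 stall=0 (-) EX@4 MEM@5 WB@6
I2 ld r1 <- r4: IF@3 ID@4 stall=0 (-) EX@5 MEM@6 WB@7
I3 sub r5 <- r3,r5: IF@4 ID@5 stall=0 (-) EX@6 MEM@7 WB@8
I4 sub r3 <- r1,r3: IF@5 ID@6 stall=1 (RAW on I2.r1 (WB@7)) EX@8 MEM@9 WB@10
I5 add r1 <- r3,r2: IF@6 ID@8 stall=2 (RAW on I4.r3 (WB@10)) EX@11 MEM@12 WB@13
I6 add r1 <- r2,r1: IF@8 ID@11 stall=2 (RAW on I5.r1 (WB@13)) EX@14 MEM@15 WB@16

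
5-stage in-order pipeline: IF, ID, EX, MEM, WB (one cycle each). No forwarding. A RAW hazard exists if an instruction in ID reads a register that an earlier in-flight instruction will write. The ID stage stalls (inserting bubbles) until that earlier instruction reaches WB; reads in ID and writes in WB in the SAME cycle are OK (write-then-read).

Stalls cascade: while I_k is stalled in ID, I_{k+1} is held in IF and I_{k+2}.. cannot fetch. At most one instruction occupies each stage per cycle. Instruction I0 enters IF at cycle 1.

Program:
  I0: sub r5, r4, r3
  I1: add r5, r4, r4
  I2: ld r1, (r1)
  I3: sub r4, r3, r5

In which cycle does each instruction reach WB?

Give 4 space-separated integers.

Answer: 5 6 7 9

Derivation:
I0 sub r5 <- r4,r3: IF@1 ID@2 stall=0 (-) EX@3 MEM@4 WB@5
I1 add r5 <- r4,r4: IF@2 ID@3 stall=0 (-) EX@4 MEM@5 WB@6
I2 ld r1 <- r1: IF@3 ID@4 stall=0 (-) EX@5 MEM@6 WB@7
I3 sub r4 <- r3,r5: IF@4 ID@5 stall=1 (RAW on I1.r5 (WB@6)) EX@7 MEM@8 WB@9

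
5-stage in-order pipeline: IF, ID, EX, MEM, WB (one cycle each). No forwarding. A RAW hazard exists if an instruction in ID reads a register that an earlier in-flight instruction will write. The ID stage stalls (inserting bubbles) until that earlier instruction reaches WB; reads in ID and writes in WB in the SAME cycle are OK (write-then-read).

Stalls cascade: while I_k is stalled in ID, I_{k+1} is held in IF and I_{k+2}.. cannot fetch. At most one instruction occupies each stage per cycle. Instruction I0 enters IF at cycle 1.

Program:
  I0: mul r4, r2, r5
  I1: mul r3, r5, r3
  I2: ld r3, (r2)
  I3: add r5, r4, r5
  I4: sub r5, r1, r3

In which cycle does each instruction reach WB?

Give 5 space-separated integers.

I0 mul r4 <- r2,r5: IF@1 ID@2 stall=0 (-) EX@3 MEM@4 WB@5
I1 mul r3 <- r5,r3: IF@2 ID@3 stall=0 (-) EX@4 MEM@5 WB@6
I2 ld r3 <- r2: IF@3 ID@4 stall=0 (-) EX@5 MEM@6 WB@7
I3 add r5 <- r4,r5: IF@4 ID@5 stall=0 (-) EX@6 MEM@7 WB@8
I4 sub r5 <- r1,r3: IF@5 ID@6 stall=1 (RAW on I2.r3 (WB@7)) EX@8 MEM@9 WB@10

Answer: 5 6 7 8 10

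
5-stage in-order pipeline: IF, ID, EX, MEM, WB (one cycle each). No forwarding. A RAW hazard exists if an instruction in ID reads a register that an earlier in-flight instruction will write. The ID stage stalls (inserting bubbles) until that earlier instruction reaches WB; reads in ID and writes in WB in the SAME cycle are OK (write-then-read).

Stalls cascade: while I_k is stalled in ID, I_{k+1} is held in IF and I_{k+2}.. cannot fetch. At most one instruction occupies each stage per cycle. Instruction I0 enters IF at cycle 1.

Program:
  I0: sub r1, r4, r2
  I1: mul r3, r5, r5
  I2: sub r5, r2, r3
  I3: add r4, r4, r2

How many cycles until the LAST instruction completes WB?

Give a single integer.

Answer: 10

Derivation:
I0 sub r1 <- r4,r2: IF@1 ID@2 stall=0 (-) EX@3 MEM@4 WB@5
I1 mul r3 <- r5,r5: IF@2 ID@3 stall=0 (-) EX@4 MEM@5 WB@6
I2 sub r5 <- r2,r3: IF@3 ID@4 stall=2 (RAW on I1.r3 (WB@6)) EX@7 MEM@8 WB@9
I3 add r4 <- r4,r2: IF@4 ID@7 stall=0 (-) EX@8 MEM@9 WB@10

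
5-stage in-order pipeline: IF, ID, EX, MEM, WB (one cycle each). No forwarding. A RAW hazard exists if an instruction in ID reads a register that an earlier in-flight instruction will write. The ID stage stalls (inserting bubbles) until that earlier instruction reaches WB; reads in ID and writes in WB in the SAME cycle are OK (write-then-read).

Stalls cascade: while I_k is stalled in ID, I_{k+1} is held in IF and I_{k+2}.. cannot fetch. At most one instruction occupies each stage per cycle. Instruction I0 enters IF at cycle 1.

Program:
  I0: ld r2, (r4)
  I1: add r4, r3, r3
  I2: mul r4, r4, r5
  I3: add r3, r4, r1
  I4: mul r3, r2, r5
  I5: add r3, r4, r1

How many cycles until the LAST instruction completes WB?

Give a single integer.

I0 ld r2 <- r4: IF@1 ID@2 stall=0 (-) EX@3 MEM@4 WB@5
I1 add r4 <- r3,r3: IF@2 ID@3 stall=0 (-) EX@4 MEM@5 WB@6
I2 mul r4 <- r4,r5: IF@3 ID@4 stall=2 (RAW on I1.r4 (WB@6)) EX@7 MEM@8 WB@9
I3 add r3 <- r4,r1: IF@4 ID@7 stall=2 (RAW on I2.r4 (WB@9)) EX@10 MEM@11 WB@12
I4 mul r3 <- r2,r5: IF@7 ID@10 stall=0 (-) EX@11 MEM@12 WB@13
I5 add r3 <- r4,r1: IF@10 ID@11 stall=0 (-) EX@12 MEM@13 WB@14

Answer: 14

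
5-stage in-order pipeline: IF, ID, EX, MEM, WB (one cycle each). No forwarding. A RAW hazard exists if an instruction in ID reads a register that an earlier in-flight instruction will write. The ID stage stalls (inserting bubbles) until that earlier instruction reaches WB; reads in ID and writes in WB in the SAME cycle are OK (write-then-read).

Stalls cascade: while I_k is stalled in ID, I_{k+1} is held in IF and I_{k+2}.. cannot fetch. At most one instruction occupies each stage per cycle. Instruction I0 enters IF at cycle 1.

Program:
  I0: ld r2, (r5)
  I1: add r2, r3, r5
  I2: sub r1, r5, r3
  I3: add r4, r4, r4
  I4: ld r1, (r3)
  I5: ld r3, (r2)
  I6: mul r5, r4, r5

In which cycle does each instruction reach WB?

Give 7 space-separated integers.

I0 ld r2 <- r5: IF@1 ID@2 stall=0 (-) EX@3 MEM@4 WB@5
I1 add r2 <- r3,r5: IF@2 ID@3 stall=0 (-) EX@4 MEM@5 WB@6
I2 sub r1 <- r5,r3: IF@3 ID@4 stall=0 (-) EX@5 MEM@6 WB@7
I3 add r4 <- r4,r4: IF@4 ID@5 stall=0 (-) EX@6 MEM@7 WB@8
I4 ld r1 <- r3: IF@5 ID@6 stall=0 (-) EX@7 MEM@8 WB@9
I5 ld r3 <- r2: IF@6 ID@7 stall=0 (-) EX@8 MEM@9 WB@10
I6 mul r5 <- r4,r5: IF@7 ID@8 stall=0 (-) EX@9 MEM@10 WB@11

Answer: 5 6 7 8 9 10 11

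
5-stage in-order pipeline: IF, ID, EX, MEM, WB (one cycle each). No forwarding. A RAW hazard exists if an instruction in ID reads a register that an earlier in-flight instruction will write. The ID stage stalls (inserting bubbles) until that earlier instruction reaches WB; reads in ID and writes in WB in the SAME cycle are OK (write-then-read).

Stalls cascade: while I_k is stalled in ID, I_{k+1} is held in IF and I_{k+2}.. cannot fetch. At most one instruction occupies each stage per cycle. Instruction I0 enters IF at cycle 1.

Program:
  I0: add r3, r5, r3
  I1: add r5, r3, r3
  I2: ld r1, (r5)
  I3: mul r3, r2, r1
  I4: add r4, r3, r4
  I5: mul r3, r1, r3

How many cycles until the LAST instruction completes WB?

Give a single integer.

Answer: 18

Derivation:
I0 add r3 <- r5,r3: IF@1 ID@2 stall=0 (-) EX@3 MEM@4 WB@5
I1 add r5 <- r3,r3: IF@2 ID@3 stall=2 (RAW on I0.r3 (WB@5)) EX@6 MEM@7 WB@8
I2 ld r1 <- r5: IF@3 ID@6 stall=2 (RAW on I1.r5 (WB@8)) EX@9 MEM@10 WB@11
I3 mul r3 <- r2,r1: IF@6 ID@9 stall=2 (RAW on I2.r1 (WB@11)) EX@12 MEM@13 WB@14
I4 add r4 <- r3,r4: IF@9 ID@12 stall=2 (RAW on I3.r3 (WB@14)) EX@15 MEM@16 WB@17
I5 mul r3 <- r1,r3: IF@12 ID@15 stall=0 (-) EX@16 MEM@17 WB@18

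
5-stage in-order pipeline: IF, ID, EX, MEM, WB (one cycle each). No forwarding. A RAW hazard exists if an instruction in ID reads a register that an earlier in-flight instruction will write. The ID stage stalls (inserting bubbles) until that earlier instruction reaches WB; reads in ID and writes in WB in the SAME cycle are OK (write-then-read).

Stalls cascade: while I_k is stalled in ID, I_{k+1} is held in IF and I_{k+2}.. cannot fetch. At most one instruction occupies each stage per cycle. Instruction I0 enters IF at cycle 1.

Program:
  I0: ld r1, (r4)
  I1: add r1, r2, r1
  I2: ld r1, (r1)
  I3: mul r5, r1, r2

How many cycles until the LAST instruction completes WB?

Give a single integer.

Answer: 14

Derivation:
I0 ld r1 <- r4: IF@1 ID@2 stall=0 (-) EX@3 MEM@4 WB@5
I1 add r1 <- r2,r1: IF@2 ID@3 stall=2 (RAW on I0.r1 (WB@5)) EX@6 MEM@7 WB@8
I2 ld r1 <- r1: IF@3 ID@6 stall=2 (RAW on I1.r1 (WB@8)) EX@9 MEM@10 WB@11
I3 mul r5 <- r1,r2: IF@6 ID@9 stall=2 (RAW on I2.r1 (WB@11)) EX@12 MEM@13 WB@14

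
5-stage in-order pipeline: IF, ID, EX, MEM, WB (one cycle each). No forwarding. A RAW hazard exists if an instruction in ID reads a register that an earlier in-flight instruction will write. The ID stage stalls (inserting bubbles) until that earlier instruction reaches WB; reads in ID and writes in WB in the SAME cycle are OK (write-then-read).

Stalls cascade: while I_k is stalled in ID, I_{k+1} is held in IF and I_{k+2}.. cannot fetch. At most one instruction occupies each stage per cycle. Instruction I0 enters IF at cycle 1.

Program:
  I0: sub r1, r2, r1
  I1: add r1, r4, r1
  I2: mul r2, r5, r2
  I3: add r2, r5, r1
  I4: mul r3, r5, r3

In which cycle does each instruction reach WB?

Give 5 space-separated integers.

Answer: 5 8 9 11 12

Derivation:
I0 sub r1 <- r2,r1: IF@1 ID@2 stall=0 (-) EX@3 MEM@4 WB@5
I1 add r1 <- r4,r1: IF@2 ID@3 stall=2 (RAW on I0.r1 (WB@5)) EX@6 MEM@7 WB@8
I2 mul r2 <- r5,r2: IF@3 ID@6 stall=0 (-) EX@7 MEM@8 WB@9
I3 add r2 <- r5,r1: IF@6 ID@7 stall=1 (RAW on I1.r1 (WB@8)) EX@9 MEM@10 WB@11
I4 mul r3 <- r5,r3: IF@7 ID@9 stall=0 (-) EX@10 MEM@11 WB@12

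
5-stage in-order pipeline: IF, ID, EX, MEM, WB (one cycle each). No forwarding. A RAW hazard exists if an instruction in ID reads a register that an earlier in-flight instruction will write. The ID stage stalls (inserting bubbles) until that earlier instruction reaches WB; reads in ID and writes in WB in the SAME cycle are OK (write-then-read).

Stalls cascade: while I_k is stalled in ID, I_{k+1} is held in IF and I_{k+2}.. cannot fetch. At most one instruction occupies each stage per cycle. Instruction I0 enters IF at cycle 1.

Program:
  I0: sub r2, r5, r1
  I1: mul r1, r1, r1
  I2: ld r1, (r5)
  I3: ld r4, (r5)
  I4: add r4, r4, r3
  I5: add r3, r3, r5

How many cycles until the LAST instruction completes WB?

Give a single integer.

I0 sub r2 <- r5,r1: IF@1 ID@2 stall=0 (-) EX@3 MEM@4 WB@5
I1 mul r1 <- r1,r1: IF@2 ID@3 stall=0 (-) EX@4 MEM@5 WB@6
I2 ld r1 <- r5: IF@3 ID@4 stall=0 (-) EX@5 MEM@6 WB@7
I3 ld r4 <- r5: IF@4 ID@5 stall=0 (-) EX@6 MEM@7 WB@8
I4 add r4 <- r4,r3: IF@5 ID@6 stall=2 (RAW on I3.r4 (WB@8)) EX@9 MEM@10 WB@11
I5 add r3 <- r3,r5: IF@6 ID@9 stall=0 (-) EX@10 MEM@11 WB@12

Answer: 12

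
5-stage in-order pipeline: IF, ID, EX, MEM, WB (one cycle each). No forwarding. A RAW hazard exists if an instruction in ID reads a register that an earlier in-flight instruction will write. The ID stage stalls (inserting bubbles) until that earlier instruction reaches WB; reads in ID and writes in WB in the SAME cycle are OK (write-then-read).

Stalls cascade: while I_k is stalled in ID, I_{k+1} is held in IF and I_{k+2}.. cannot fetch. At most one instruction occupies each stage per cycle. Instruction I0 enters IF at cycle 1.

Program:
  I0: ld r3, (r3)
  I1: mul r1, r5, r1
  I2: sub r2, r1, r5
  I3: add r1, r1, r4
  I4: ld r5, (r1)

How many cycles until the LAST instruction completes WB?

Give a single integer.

Answer: 13

Derivation:
I0 ld r3 <- r3: IF@1 ID@2 stall=0 (-) EX@3 MEM@4 WB@5
I1 mul r1 <- r5,r1: IF@2 ID@3 stall=0 (-) EX@4 MEM@5 WB@6
I2 sub r2 <- r1,r5: IF@3 ID@4 stall=2 (RAW on I1.r1 (WB@6)) EX@7 MEM@8 WB@9
I3 add r1 <- r1,r4: IF@4 ID@7 stall=0 (-) EX@8 MEM@9 WB@10
I4 ld r5 <- r1: IF@7 ID@8 stall=2 (RAW on I3.r1 (WB@10)) EX@11 MEM@12 WB@13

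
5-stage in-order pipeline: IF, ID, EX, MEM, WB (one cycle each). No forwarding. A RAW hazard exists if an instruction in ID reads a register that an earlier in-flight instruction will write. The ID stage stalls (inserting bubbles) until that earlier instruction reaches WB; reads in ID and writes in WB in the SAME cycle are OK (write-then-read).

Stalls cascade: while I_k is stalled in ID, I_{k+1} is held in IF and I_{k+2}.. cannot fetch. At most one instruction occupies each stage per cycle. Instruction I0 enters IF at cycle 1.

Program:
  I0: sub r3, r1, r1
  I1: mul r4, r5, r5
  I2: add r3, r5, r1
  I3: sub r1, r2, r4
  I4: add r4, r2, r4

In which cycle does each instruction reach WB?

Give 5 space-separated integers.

Answer: 5 6 7 9 10

Derivation:
I0 sub r3 <- r1,r1: IF@1 ID@2 stall=0 (-) EX@3 MEM@4 WB@5
I1 mul r4 <- r5,r5: IF@2 ID@3 stall=0 (-) EX@4 MEM@5 WB@6
I2 add r3 <- r5,r1: IF@3 ID@4 stall=0 (-) EX@5 MEM@6 WB@7
I3 sub r1 <- r2,r4: IF@4 ID@5 stall=1 (RAW on I1.r4 (WB@6)) EX@7 MEM@8 WB@9
I4 add r4 <- r2,r4: IF@5 ID@7 stall=0 (-) EX@8 MEM@9 WB@10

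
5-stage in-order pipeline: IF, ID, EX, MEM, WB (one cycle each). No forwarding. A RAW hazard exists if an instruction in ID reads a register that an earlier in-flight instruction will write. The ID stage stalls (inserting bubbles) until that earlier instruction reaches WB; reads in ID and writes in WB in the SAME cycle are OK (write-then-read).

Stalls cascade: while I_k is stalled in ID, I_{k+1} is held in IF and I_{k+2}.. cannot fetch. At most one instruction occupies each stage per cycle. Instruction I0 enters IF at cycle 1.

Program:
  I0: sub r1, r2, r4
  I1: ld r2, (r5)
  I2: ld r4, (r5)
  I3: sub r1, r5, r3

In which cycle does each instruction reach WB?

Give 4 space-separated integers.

Answer: 5 6 7 8

Derivation:
I0 sub r1 <- r2,r4: IF@1 ID@2 stall=0 (-) EX@3 MEM@4 WB@5
I1 ld r2 <- r5: IF@2 ID@3 stall=0 (-) EX@4 MEM@5 WB@6
I2 ld r4 <- r5: IF@3 ID@4 stall=0 (-) EX@5 MEM@6 WB@7
I3 sub r1 <- r5,r3: IF@4 ID@5 stall=0 (-) EX@6 MEM@7 WB@8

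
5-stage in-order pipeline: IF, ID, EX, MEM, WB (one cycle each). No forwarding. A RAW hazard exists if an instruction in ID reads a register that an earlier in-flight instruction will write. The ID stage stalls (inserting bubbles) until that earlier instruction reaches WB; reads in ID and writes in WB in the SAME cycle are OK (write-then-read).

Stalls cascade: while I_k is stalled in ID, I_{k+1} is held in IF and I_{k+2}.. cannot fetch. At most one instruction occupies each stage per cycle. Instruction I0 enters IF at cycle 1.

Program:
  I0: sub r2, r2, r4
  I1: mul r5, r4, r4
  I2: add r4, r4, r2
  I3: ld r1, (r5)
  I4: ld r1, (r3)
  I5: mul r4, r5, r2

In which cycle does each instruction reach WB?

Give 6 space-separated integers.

I0 sub r2 <- r2,r4: IF@1 ID@2 stall=0 (-) EX@3 MEM@4 WB@5
I1 mul r5 <- r4,r4: IF@2 ID@3 stall=0 (-) EX@4 MEM@5 WB@6
I2 add r4 <- r4,r2: IF@3 ID@4 stall=1 (RAW on I0.r2 (WB@5)) EX@6 MEM@7 WB@8
I3 ld r1 <- r5: IF@4 ID@6 stall=0 (-) EX@7 MEM@8 WB@9
I4 ld r1 <- r3: IF@6 ID@7 stall=0 (-) EX@8 MEM@9 WB@10
I5 mul r4 <- r5,r2: IF@7 ID@8 stall=0 (-) EX@9 MEM@10 WB@11

Answer: 5 6 8 9 10 11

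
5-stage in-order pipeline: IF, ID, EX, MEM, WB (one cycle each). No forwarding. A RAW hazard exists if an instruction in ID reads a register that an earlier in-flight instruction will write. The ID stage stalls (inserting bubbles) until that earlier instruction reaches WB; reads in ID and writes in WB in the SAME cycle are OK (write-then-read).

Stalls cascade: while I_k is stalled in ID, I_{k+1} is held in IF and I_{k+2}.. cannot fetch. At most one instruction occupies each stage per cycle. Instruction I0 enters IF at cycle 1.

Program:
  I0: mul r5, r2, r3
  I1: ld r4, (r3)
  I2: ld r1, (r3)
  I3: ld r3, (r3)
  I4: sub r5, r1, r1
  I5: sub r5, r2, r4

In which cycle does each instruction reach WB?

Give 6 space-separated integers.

Answer: 5 6 7 8 10 11

Derivation:
I0 mul r5 <- r2,r3: IF@1 ID@2 stall=0 (-) EX@3 MEM@4 WB@5
I1 ld r4 <- r3: IF@2 ID@3 stall=0 (-) EX@4 MEM@5 WB@6
I2 ld r1 <- r3: IF@3 ID@4 stall=0 (-) EX@5 MEM@6 WB@7
I3 ld r3 <- r3: IF@4 ID@5 stall=0 (-) EX@6 MEM@7 WB@8
I4 sub r5 <- r1,r1: IF@5 ID@6 stall=1 (RAW on I2.r1 (WB@7)) EX@8 MEM@9 WB@10
I5 sub r5 <- r2,r4: IF@6 ID@8 stall=0 (-) EX@9 MEM@10 WB@11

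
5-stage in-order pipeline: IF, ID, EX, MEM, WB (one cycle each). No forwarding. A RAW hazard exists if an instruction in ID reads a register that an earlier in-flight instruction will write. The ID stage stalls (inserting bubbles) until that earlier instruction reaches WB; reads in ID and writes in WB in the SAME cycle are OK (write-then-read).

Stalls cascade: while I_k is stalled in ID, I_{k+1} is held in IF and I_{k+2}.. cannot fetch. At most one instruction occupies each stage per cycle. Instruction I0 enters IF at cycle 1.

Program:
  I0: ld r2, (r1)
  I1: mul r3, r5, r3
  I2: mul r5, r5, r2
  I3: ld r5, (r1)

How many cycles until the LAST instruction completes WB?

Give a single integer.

I0 ld r2 <- r1: IF@1 ID@2 stall=0 (-) EX@3 MEM@4 WB@5
I1 mul r3 <- r5,r3: IF@2 ID@3 stall=0 (-) EX@4 MEM@5 WB@6
I2 mul r5 <- r5,r2: IF@3 ID@4 stall=1 (RAW on I0.r2 (WB@5)) EX@6 MEM@7 WB@8
I3 ld r5 <- r1: IF@4 ID@6 stall=0 (-) EX@7 MEM@8 WB@9

Answer: 9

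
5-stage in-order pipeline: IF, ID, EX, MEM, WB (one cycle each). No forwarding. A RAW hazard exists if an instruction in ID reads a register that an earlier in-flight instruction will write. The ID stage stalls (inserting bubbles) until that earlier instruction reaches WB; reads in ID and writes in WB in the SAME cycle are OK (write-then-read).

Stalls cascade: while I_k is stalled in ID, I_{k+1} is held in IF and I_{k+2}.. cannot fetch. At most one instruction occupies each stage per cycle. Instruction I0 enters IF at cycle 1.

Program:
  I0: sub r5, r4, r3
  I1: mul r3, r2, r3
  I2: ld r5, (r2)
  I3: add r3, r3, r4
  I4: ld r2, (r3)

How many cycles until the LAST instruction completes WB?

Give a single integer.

Answer: 12

Derivation:
I0 sub r5 <- r4,r3: IF@1 ID@2 stall=0 (-) EX@3 MEM@4 WB@5
I1 mul r3 <- r2,r3: IF@2 ID@3 stall=0 (-) EX@4 MEM@5 WB@6
I2 ld r5 <- r2: IF@3 ID@4 stall=0 (-) EX@5 MEM@6 WB@7
I3 add r3 <- r3,r4: IF@4 ID@5 stall=1 (RAW on I1.r3 (WB@6)) EX@7 MEM@8 WB@9
I4 ld r2 <- r3: IF@5 ID@7 stall=2 (RAW on I3.r3 (WB@9)) EX@10 MEM@11 WB@12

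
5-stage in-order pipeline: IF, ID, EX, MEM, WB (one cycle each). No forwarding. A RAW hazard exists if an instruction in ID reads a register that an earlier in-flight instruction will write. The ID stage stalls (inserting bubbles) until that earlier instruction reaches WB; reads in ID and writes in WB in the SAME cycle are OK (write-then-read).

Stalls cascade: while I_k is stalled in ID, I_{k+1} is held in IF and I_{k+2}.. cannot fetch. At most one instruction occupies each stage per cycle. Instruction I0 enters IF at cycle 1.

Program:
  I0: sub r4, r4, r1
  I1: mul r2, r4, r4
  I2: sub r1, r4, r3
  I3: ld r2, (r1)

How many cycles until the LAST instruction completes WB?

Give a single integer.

I0 sub r4 <- r4,r1: IF@1 ID@2 stall=0 (-) EX@3 MEM@4 WB@5
I1 mul r2 <- r4,r4: IF@2 ID@3 stall=2 (RAW on I0.r4 (WB@5)) EX@6 MEM@7 WB@8
I2 sub r1 <- r4,r3: IF@3 ID@6 stall=0 (-) EX@7 MEM@8 WB@9
I3 ld r2 <- r1: IF@6 ID@7 stall=2 (RAW on I2.r1 (WB@9)) EX@10 MEM@11 WB@12

Answer: 12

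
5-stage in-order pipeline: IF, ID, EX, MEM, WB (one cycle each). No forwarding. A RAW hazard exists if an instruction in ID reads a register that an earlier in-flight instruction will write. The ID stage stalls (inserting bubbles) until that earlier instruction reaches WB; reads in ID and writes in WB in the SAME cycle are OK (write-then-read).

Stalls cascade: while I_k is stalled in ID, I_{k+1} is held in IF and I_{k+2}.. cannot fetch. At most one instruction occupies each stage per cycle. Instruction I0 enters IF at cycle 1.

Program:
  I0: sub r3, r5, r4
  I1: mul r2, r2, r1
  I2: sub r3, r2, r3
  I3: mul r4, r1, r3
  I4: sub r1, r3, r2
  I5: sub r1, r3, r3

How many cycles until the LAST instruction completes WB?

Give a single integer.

Answer: 14

Derivation:
I0 sub r3 <- r5,r4: IF@1 ID@2 stall=0 (-) EX@3 MEM@4 WB@5
I1 mul r2 <- r2,r1: IF@2 ID@3 stall=0 (-) EX@4 MEM@5 WB@6
I2 sub r3 <- r2,r3: IF@3 ID@4 stall=2 (RAW on I1.r2 (WB@6)) EX@7 MEM@8 WB@9
I3 mul r4 <- r1,r3: IF@4 ID@7 stall=2 (RAW on I2.r3 (WB@9)) EX@10 MEM@11 WB@12
I4 sub r1 <- r3,r2: IF@7 ID@10 stall=0 (-) EX@11 MEM@12 WB@13
I5 sub r1 <- r3,r3: IF@10 ID@11 stall=0 (-) EX@12 MEM@13 WB@14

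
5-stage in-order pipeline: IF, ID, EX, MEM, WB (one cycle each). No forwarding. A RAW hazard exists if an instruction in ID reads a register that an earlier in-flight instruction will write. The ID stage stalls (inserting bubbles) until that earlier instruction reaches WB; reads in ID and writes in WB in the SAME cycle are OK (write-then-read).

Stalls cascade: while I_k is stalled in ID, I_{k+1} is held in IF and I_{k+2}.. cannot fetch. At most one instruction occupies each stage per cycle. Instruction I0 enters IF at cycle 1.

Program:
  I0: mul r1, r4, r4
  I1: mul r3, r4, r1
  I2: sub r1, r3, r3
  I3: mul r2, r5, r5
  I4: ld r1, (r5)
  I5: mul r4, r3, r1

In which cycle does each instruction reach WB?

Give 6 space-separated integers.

Answer: 5 8 11 12 13 16

Derivation:
I0 mul r1 <- r4,r4: IF@1 ID@2 stall=0 (-) EX@3 MEM@4 WB@5
I1 mul r3 <- r4,r1: IF@2 ID@3 stall=2 (RAW on I0.r1 (WB@5)) EX@6 MEM@7 WB@8
I2 sub r1 <- r3,r3: IF@3 ID@6 stall=2 (RAW on I1.r3 (WB@8)) EX@9 MEM@10 WB@11
I3 mul r2 <- r5,r5: IF@6 ID@9 stall=0 (-) EX@10 MEM@11 WB@12
I4 ld r1 <- r5: IF@9 ID@10 stall=0 (-) EX@11 MEM@12 WB@13
I5 mul r4 <- r3,r1: IF@10 ID@11 stall=2 (RAW on I4.r1 (WB@13)) EX@14 MEM@15 WB@16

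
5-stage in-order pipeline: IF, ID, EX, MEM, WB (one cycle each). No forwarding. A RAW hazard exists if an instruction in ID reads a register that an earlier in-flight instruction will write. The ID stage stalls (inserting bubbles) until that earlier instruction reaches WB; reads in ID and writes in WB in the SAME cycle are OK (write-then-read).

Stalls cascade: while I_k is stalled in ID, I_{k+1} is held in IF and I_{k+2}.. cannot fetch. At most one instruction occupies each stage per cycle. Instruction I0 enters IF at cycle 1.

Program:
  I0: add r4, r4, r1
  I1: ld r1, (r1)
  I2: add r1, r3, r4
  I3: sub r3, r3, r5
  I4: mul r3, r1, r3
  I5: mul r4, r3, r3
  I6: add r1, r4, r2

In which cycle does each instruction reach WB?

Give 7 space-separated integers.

Answer: 5 6 8 9 12 15 18

Derivation:
I0 add r4 <- r4,r1: IF@1 ID@2 stall=0 (-) EX@3 MEM@4 WB@5
I1 ld r1 <- r1: IF@2 ID@3 stall=0 (-) EX@4 MEM@5 WB@6
I2 add r1 <- r3,r4: IF@3 ID@4 stall=1 (RAW on I0.r4 (WB@5)) EX@6 MEM@7 WB@8
I3 sub r3 <- r3,r5: IF@4 ID@6 stall=0 (-) EX@7 MEM@8 WB@9
I4 mul r3 <- r1,r3: IF@6 ID@7 stall=2 (RAW on I3.r3 (WB@9)) EX@10 MEM@11 WB@12
I5 mul r4 <- r3,r3: IF@7 ID@10 stall=2 (RAW on I4.r3 (WB@12)) EX@13 MEM@14 WB@15
I6 add r1 <- r4,r2: IF@10 ID@13 stall=2 (RAW on I5.r4 (WB@15)) EX@16 MEM@17 WB@18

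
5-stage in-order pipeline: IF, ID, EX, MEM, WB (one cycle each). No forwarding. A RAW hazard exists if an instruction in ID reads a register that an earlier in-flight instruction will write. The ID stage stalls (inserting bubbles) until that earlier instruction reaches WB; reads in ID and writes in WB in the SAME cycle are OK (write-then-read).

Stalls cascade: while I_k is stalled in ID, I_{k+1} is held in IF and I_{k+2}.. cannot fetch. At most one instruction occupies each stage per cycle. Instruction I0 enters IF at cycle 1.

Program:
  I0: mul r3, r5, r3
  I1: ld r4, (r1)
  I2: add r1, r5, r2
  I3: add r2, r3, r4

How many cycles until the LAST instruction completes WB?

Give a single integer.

I0 mul r3 <- r5,r3: IF@1 ID@2 stall=0 (-) EX@3 MEM@4 WB@5
I1 ld r4 <- r1: IF@2 ID@3 stall=0 (-) EX@4 MEM@5 WB@6
I2 add r1 <- r5,r2: IF@3 ID@4 stall=0 (-) EX@5 MEM@6 WB@7
I3 add r2 <- r3,r4: IF@4 ID@5 stall=1 (RAW on I1.r4 (WB@6)) EX@7 MEM@8 WB@9

Answer: 9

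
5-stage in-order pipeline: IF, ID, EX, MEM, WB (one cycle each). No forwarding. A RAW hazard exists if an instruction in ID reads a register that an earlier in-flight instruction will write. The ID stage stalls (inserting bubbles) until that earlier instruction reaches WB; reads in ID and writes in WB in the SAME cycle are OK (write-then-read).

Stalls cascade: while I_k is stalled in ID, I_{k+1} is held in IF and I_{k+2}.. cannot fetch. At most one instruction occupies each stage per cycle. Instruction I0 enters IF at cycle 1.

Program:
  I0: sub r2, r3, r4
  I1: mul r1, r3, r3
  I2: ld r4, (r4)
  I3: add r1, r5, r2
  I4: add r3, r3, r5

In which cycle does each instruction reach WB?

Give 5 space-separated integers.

I0 sub r2 <- r3,r4: IF@1 ID@2 stall=0 (-) EX@3 MEM@4 WB@5
I1 mul r1 <- r3,r3: IF@2 ID@3 stall=0 (-) EX@4 MEM@5 WB@6
I2 ld r4 <- r4: IF@3 ID@4 stall=0 (-) EX@5 MEM@6 WB@7
I3 add r1 <- r5,r2: IF@4 ID@5 stall=0 (-) EX@6 MEM@7 WB@8
I4 add r3 <- r3,r5: IF@5 ID@6 stall=0 (-) EX@7 MEM@8 WB@9

Answer: 5 6 7 8 9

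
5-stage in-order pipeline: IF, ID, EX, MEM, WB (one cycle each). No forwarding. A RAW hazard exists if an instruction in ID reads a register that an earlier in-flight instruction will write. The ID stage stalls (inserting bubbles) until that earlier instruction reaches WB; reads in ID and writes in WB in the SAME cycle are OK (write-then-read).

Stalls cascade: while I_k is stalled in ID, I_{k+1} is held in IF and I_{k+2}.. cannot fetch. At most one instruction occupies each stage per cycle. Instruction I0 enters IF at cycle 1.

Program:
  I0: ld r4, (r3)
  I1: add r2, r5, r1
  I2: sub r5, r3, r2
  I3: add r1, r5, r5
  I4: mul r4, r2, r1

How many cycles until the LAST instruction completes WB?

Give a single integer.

I0 ld r4 <- r3: IF@1 ID@2 stall=0 (-) EX@3 MEM@4 WB@5
I1 add r2 <- r5,r1: IF@2 ID@3 stall=0 (-) EX@4 MEM@5 WB@6
I2 sub r5 <- r3,r2: IF@3 ID@4 stall=2 (RAW on I1.r2 (WB@6)) EX@7 MEM@8 WB@9
I3 add r1 <- r5,r5: IF@4 ID@7 stall=2 (RAW on I2.r5 (WB@9)) EX@10 MEM@11 WB@12
I4 mul r4 <- r2,r1: IF@7 ID@10 stall=2 (RAW on I3.r1 (WB@12)) EX@13 MEM@14 WB@15

Answer: 15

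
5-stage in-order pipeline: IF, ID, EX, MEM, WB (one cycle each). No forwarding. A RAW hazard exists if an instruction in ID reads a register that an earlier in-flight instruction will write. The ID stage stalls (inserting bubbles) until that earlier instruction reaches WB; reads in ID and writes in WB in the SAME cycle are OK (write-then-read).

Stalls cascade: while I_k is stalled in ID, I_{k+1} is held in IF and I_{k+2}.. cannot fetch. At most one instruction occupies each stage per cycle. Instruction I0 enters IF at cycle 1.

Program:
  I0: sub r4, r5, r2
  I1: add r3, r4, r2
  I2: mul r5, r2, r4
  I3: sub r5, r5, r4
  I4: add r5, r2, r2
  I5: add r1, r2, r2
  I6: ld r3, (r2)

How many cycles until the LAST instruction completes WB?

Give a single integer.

Answer: 15

Derivation:
I0 sub r4 <- r5,r2: IF@1 ID@2 stall=0 (-) EX@3 MEM@4 WB@5
I1 add r3 <- r4,r2: IF@2 ID@3 stall=2 (RAW on I0.r4 (WB@5)) EX@6 MEM@7 WB@8
I2 mul r5 <- r2,r4: IF@3 ID@6 stall=0 (-) EX@7 MEM@8 WB@9
I3 sub r5 <- r5,r4: IF@6 ID@7 stall=2 (RAW on I2.r5 (WB@9)) EX@10 MEM@11 WB@12
I4 add r5 <- r2,r2: IF@7 ID@10 stall=0 (-) EX@11 MEM@12 WB@13
I5 add r1 <- r2,r2: IF@10 ID@11 stall=0 (-) EX@12 MEM@13 WB@14
I6 ld r3 <- r2: IF@11 ID@12 stall=0 (-) EX@13 MEM@14 WB@15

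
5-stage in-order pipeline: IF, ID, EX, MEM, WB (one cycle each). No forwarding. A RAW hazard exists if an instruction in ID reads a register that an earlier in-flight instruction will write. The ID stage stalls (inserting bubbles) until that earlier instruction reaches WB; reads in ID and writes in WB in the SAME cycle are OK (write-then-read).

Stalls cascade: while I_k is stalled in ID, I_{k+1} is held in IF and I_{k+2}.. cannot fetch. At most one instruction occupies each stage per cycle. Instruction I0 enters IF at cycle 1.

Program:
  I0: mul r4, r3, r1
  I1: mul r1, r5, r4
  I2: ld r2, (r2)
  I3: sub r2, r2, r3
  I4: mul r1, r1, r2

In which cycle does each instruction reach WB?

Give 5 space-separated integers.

Answer: 5 8 9 12 15

Derivation:
I0 mul r4 <- r3,r1: IF@1 ID@2 stall=0 (-) EX@3 MEM@4 WB@5
I1 mul r1 <- r5,r4: IF@2 ID@3 stall=2 (RAW on I0.r4 (WB@5)) EX@6 MEM@7 WB@8
I2 ld r2 <- r2: IF@3 ID@6 stall=0 (-) EX@7 MEM@8 WB@9
I3 sub r2 <- r2,r3: IF@6 ID@7 stall=2 (RAW on I2.r2 (WB@9)) EX@10 MEM@11 WB@12
I4 mul r1 <- r1,r2: IF@7 ID@10 stall=2 (RAW on I3.r2 (WB@12)) EX@13 MEM@14 WB@15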